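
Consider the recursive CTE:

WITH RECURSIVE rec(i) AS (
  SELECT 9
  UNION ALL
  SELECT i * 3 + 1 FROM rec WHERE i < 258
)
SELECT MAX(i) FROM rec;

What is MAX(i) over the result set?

769

Base: i=9.
Iteration 1: 9 < 258 holds -> i = 9 * 3 + 1 = 28.
Iteration 2: 28 < 258 holds -> i = 28 * 3 + 1 = 85.
Iteration 3: 85 < 258 holds -> i = 85 * 3 + 1 = 256.
Iteration 4: 256 < 258 holds -> i = 256 * 3 + 1 = 769.
Iteration 5: 769 < 258 fails; recursion stops.
i values: 9, 28, 85, 256, 769; the maximum is 769.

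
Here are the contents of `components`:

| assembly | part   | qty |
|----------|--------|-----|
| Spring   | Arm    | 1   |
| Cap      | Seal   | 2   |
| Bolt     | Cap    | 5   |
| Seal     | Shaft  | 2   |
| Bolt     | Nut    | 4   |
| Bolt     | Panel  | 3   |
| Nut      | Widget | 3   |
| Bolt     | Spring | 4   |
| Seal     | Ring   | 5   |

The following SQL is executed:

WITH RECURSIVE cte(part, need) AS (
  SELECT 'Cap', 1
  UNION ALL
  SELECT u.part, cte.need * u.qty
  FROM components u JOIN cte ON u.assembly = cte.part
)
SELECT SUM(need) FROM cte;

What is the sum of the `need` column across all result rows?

17

Base: (Cap, need=1).
Iteration 1: components of {Cap} -> Seal = 1*2 = 2.
Iteration 2: components of {Seal} -> Ring = 2*5 = 10, Shaft = 2*2 = 4.
Iteration 3: no further components; recursion stops.
SUM(need) = 1 + 2 + 10 + 4 = 17.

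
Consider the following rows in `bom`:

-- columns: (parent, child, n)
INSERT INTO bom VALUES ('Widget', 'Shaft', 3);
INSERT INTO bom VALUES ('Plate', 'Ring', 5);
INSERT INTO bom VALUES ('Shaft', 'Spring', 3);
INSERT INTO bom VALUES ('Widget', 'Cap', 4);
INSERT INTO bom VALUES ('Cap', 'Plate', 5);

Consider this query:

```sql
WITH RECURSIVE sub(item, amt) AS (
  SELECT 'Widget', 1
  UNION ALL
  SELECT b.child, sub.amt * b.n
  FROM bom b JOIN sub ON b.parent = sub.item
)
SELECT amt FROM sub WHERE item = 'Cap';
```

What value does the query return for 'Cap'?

4

Base: (Widget, amt=1).
Iteration 1: components of {Widget} -> Cap = 1*4 = 4, Shaft = 1*3 = 3.
Iteration 2: components of {Cap,Shaft} -> Plate = 4*5 = 20, Spring = 3*3 = 9.
Iteration 3: components of {Plate,Spring} -> Ring = 20*5 = 100.
Iteration 4: no further components; recursion stops.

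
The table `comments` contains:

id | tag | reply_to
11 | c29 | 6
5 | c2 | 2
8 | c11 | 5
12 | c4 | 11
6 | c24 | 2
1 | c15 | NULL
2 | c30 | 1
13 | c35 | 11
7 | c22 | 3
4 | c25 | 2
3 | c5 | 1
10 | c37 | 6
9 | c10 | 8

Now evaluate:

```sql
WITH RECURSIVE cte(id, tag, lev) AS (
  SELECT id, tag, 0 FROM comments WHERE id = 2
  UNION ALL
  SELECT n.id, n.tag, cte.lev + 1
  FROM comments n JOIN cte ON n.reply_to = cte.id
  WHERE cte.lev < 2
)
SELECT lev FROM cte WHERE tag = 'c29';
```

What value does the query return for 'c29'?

2

Base: id=2 (c30) at lev 0.
Iteration 1: rows with reply_to in {2} -> c25 (id 4, lev 1), c2 (id 5, lev 1), c24 (id 6, lev 1).
Iteration 2: rows with reply_to in {4,5,6} -> c11 (id 8, lev 2), c37 (id 10, lev 2), c29 (id 11, lev 2).
Iteration 3: lev < 2 fails for all current rows; recursion stops.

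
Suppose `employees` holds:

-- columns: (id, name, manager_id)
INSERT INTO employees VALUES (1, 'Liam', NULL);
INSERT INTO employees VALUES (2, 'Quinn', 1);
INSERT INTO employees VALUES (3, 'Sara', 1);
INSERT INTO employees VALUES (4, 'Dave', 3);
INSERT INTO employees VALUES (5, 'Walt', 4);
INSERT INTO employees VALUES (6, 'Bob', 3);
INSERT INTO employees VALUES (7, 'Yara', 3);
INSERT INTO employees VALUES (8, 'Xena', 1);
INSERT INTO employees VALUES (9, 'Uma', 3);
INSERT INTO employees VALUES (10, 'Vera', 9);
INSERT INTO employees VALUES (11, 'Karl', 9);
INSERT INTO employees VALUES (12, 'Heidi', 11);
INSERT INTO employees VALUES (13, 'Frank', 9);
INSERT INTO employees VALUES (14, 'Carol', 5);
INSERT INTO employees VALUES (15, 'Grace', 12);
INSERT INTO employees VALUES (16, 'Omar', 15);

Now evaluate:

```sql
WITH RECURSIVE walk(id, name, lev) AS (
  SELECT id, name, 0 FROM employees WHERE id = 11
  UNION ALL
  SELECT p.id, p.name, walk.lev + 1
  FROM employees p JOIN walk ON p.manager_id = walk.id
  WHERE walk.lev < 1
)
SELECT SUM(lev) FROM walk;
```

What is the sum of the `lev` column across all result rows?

Base: id=11 (Karl) at lev 0.
Iteration 1: rows with manager_id in {11} -> Heidi (id 12, lev 1).
Iteration 2: lev < 1 fails for all current rows; recursion stops.
SUM(lev) = 0 + 1 = 1.

1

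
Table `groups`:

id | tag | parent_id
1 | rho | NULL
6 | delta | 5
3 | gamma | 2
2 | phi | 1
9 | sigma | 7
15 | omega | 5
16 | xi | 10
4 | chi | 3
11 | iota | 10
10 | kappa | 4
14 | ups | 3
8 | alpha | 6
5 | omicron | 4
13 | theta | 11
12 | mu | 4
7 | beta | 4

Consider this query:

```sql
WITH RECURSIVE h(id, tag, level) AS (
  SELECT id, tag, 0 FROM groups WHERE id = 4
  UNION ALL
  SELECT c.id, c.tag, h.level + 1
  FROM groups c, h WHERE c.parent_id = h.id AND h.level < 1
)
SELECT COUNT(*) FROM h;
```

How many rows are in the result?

5

Base: id=4 (chi) at level 0.
Iteration 1: rows with parent_id in {4} -> omicron (id 5, level 1), beta (id 7, level 1), kappa (id 10, level 1), mu (id 12, level 1).
Iteration 2: level < 1 fails for all current rows; recursion stops.
Total rows emitted: 5.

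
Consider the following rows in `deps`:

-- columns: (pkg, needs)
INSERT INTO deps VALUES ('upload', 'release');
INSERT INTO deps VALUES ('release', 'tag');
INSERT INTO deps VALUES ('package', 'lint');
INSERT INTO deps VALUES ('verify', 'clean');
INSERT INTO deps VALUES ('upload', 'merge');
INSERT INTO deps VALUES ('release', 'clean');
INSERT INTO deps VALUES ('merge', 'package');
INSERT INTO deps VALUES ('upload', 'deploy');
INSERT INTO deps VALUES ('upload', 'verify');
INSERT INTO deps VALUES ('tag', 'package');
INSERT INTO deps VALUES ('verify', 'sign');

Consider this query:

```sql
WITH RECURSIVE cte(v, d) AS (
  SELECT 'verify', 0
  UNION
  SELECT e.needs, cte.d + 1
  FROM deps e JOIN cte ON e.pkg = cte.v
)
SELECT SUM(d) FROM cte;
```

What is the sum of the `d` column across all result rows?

2

Base: (verify, d=0).
Iteration 1: edges from {verify} -> (clean, d=1), (sign, d=1).
Iteration 2: no outgoing edges from {clean,sign}; recursion stops.
SUM(d) = 0 + 1 + 1 = 2.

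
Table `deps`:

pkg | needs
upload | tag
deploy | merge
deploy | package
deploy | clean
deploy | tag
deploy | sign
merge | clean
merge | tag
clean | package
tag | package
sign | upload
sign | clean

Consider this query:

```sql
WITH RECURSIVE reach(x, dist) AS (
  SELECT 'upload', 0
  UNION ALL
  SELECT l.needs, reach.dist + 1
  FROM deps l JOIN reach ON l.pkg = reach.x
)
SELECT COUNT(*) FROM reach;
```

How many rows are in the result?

3

Base: (upload, dist=0).
Iteration 1: edges from {upload} -> (tag, dist=1).
Iteration 2: edges from {tag} -> (package, dist=2).
Iteration 3: no outgoing edges from {package}; recursion stops.
Total rows emitted: 3.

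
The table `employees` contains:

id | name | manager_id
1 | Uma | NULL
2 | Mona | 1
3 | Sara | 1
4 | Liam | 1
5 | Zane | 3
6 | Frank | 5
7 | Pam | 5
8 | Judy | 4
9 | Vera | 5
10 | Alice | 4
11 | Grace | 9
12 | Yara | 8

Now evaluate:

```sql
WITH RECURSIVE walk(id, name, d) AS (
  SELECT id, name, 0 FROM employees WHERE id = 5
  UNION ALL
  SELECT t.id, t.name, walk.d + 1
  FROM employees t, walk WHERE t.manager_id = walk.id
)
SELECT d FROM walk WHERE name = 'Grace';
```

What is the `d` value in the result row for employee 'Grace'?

2

Base: id=5 (Zane) at d 0.
Iteration 1: rows with manager_id in {5} -> Frank (id 6, d 1), Pam (id 7, d 1), Vera (id 9, d 1).
Iteration 2: rows with manager_id in {6,7,9} -> Grace (id 11, d 2).
Iteration 3: no rows with manager_id in {11}; recursion stops.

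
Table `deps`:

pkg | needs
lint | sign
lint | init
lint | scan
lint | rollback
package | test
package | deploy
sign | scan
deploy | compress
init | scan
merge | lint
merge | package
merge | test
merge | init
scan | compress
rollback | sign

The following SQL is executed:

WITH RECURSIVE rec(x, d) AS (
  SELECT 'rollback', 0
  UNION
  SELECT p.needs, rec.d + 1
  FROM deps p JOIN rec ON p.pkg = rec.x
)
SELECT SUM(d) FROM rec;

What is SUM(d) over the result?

6

Base: (rollback, d=0).
Iteration 1: edges from {rollback} -> (sign, d=1).
Iteration 2: edges from {sign} -> (scan, d=2).
Iteration 3: edges from {scan} -> (compress, d=3).
Iteration 4: no outgoing edges from {compress}; recursion stops.
SUM(d) = 0 + 1 + 2 + 3 = 6.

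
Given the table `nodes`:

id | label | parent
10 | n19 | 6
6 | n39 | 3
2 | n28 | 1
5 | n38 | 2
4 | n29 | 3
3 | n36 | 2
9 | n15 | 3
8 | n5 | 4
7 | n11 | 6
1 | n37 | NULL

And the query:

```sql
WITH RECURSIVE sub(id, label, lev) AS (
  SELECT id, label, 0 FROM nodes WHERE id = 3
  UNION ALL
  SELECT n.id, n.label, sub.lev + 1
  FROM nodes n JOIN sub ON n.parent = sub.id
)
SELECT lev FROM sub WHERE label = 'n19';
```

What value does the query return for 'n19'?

2

Base: id=3 (n36) at lev 0.
Iteration 1: rows with parent in {3} -> n29 (id 4, lev 1), n39 (id 6, lev 1), n15 (id 9, lev 1).
Iteration 2: rows with parent in {4,6,9} -> n11 (id 7, lev 2), n5 (id 8, lev 2), n19 (id 10, lev 2).
Iteration 3: no rows with parent in {7,8,10}; recursion stops.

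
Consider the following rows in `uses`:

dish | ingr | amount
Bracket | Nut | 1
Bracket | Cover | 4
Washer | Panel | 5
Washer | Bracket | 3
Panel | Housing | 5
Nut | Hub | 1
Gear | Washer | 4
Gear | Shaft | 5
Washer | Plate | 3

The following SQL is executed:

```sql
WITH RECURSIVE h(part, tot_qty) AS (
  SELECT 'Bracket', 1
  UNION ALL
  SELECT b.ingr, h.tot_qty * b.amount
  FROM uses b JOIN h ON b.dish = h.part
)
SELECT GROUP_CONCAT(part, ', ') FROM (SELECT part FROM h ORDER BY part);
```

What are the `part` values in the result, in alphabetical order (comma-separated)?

Base: (Bracket, tot_qty=1).
Iteration 1: components of {Bracket} -> Cover = 1*4 = 4, Nut = 1*1 = 1.
Iteration 2: components of {Cover,Nut} -> Hub = 1*1 = 1.
Iteration 3: no further components; recursion stops.

Bracket, Cover, Hub, Nut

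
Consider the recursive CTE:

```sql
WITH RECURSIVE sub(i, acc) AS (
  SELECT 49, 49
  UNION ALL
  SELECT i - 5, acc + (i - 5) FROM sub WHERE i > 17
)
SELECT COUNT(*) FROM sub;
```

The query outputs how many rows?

Base: i=49, acc=49.
Iteration 1: 49 > 17 holds -> i = 49 - 5 = 44, acc = 49 + 44 = 93.
Iteration 2: 44 > 17 holds -> i = 44 - 5 = 39, acc = 93 + 39 = 132.
Iteration 3: 39 > 17 holds -> i = 39 - 5 = 34, acc = 132 + 34 = 166.
Iteration 4: 34 > 17 holds -> i = 34 - 5 = 29, acc = 166 + 29 = 195.
Iteration 5: 29 > 17 holds -> i = 29 - 5 = 24, acc = 195 + 24 = 219.
Iteration 6: 24 > 17 holds -> i = 24 - 5 = 19, acc = 219 + 19 = 238.
Iteration 7: 19 > 17 holds -> i = 19 - 5 = 14, acc = 238 + 14 = 252.
Iteration 8: 14 > 17 fails; recursion stops.
Total rows emitted: 8.

8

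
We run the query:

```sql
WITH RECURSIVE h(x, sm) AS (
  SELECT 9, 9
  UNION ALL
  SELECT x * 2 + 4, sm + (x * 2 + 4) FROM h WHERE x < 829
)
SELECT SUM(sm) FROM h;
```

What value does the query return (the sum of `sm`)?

Base: x=9, sm=9.
Iteration 1: 9 < 829 holds -> x = 9 * 2 + 4 = 22, sm = 9 + 22 = 31.
Iteration 2: 22 < 829 holds -> x = 22 * 2 + 4 = 48, sm = 31 + 48 = 79.
Iteration 3: 48 < 829 holds -> x = 48 * 2 + 4 = 100, sm = 79 + 100 = 179.
Iteration 4: 100 < 829 holds -> x = 100 * 2 + 4 = 204, sm = 179 + 204 = 383.
Iteration 5: 204 < 829 holds -> x = 204 * 2 + 4 = 412, sm = 383 + 412 = 795.
Iteration 6: 412 < 829 holds -> x = 412 * 2 + 4 = 828, sm = 795 + 828 = 1623.
Iteration 7: 828 < 829 holds -> x = 828 * 2 + 4 = 1660, sm = 1623 + 1660 = 3283.
Iteration 8: 1660 < 829 fails; recursion stops.
SUM(sm) = 9 + 31 + 79 + 179 + 383 + 795 + 1623 + 3283 = 6382.

6382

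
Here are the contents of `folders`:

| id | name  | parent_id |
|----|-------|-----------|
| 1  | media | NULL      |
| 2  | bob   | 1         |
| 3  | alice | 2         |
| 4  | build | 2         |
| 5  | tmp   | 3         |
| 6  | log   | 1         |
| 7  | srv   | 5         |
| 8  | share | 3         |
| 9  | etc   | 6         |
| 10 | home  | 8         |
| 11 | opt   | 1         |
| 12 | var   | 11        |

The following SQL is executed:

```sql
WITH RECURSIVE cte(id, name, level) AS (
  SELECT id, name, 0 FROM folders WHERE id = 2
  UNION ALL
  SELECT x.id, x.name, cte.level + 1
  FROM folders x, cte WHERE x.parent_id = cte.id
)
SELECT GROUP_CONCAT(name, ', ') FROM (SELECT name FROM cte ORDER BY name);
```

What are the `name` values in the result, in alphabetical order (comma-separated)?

Base: id=2 (bob) at level 0.
Iteration 1: rows with parent_id in {2} -> alice (id 3, level 1), build (id 4, level 1).
Iteration 2: rows with parent_id in {3,4} -> tmp (id 5, level 2), share (id 8, level 2).
Iteration 3: rows with parent_id in {5,8} -> srv (id 7, level 3), home (id 10, level 3).
Iteration 4: no rows with parent_id in {7,10}; recursion stops.

alice, bob, build, home, share, srv, tmp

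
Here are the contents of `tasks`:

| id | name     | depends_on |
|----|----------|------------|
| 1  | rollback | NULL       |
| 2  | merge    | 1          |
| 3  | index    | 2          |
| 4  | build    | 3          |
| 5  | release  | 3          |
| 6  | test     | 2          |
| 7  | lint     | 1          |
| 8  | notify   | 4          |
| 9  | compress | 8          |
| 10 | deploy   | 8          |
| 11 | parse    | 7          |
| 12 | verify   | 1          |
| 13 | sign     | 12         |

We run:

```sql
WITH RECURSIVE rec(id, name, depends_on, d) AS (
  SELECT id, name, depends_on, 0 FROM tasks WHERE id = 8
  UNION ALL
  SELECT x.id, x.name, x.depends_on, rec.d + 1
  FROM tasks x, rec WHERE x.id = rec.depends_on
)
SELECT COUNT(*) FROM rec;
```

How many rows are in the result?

Base: id=8 (notify), depends_on=4, d 0.
Iteration 1: join on id=4 -> build (id 4, depends_on=3, d 1).
Iteration 2: join on id=3 -> index (id 3, depends_on=2, d 2).
Iteration 3: join on id=2 -> merge (id 2, depends_on=1, d 3).
Iteration 4: join on id=1 -> rollback (id 1, depends_on=NULL, d 4).
Iteration 5: depends_on is NULL; no match; recursion stops.
Total rows emitted: 5.

5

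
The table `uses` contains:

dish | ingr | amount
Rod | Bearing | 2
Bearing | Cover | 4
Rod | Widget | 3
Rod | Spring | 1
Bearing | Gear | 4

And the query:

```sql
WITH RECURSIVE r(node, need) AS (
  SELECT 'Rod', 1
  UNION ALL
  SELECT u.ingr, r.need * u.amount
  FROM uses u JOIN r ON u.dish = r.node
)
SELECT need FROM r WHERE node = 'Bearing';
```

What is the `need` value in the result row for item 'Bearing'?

2

Base: (Rod, need=1).
Iteration 1: components of {Rod} -> Bearing = 1*2 = 2, Spring = 1*1 = 1, Widget = 1*3 = 3.
Iteration 2: components of {Bearing,Spring,Widget} -> Cover = 2*4 = 8, Gear = 2*4 = 8.
Iteration 3: no further components; recursion stops.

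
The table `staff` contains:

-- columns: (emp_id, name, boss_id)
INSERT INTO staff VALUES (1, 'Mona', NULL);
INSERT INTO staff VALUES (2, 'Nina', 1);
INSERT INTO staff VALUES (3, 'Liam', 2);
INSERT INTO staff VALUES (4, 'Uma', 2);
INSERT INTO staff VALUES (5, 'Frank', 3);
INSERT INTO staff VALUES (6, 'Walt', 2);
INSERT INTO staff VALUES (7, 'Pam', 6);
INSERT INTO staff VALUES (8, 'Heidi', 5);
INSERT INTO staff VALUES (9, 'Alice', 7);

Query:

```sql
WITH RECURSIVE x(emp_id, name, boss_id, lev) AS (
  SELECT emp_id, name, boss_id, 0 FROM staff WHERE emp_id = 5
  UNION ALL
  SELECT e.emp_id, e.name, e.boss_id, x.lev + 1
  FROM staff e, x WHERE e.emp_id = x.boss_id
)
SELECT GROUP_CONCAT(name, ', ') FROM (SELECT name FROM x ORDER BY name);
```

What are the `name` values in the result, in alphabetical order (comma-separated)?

Frank, Liam, Mona, Nina

Base: emp_id=5 (Frank), boss_id=3, lev 0.
Iteration 1: join on emp_id=3 -> Liam (id 3, boss_id=2, lev 1).
Iteration 2: join on emp_id=2 -> Nina (id 2, boss_id=1, lev 2).
Iteration 3: join on emp_id=1 -> Mona (id 1, boss_id=NULL, lev 3).
Iteration 4: boss_id is NULL; no match; recursion stops.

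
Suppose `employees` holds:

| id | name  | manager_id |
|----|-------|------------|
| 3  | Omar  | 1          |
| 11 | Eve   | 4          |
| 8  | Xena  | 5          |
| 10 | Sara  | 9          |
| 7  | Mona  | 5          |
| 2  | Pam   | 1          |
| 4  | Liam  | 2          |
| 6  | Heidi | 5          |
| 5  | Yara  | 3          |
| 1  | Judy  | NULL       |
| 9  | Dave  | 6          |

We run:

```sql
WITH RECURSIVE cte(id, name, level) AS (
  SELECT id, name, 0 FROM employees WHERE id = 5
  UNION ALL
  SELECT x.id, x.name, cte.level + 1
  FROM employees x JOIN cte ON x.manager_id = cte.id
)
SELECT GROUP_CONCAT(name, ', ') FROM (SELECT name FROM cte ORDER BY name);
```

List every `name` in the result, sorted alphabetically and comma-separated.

Dave, Heidi, Mona, Sara, Xena, Yara

Base: id=5 (Yara) at level 0.
Iteration 1: rows with manager_id in {5} -> Heidi (id 6, level 1), Mona (id 7, level 1), Xena (id 8, level 1).
Iteration 2: rows with manager_id in {6,7,8} -> Dave (id 9, level 2).
Iteration 3: rows with manager_id in {9} -> Sara (id 10, level 3).
Iteration 4: no rows with manager_id in {10}; recursion stops.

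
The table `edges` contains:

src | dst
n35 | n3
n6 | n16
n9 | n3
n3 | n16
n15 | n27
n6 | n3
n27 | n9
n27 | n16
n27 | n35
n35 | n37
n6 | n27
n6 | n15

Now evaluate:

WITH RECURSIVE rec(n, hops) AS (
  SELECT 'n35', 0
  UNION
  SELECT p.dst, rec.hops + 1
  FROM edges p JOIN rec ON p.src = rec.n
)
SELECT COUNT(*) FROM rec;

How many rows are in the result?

4

Base: (n35, hops=0).
Iteration 1: edges from {n35} -> (n3, hops=1), (n37, hops=1).
Iteration 2: edges from {n3,n37} -> (n16, hops=2).
Iteration 3: no outgoing edges from {n16}; recursion stops.
Total rows emitted: 4.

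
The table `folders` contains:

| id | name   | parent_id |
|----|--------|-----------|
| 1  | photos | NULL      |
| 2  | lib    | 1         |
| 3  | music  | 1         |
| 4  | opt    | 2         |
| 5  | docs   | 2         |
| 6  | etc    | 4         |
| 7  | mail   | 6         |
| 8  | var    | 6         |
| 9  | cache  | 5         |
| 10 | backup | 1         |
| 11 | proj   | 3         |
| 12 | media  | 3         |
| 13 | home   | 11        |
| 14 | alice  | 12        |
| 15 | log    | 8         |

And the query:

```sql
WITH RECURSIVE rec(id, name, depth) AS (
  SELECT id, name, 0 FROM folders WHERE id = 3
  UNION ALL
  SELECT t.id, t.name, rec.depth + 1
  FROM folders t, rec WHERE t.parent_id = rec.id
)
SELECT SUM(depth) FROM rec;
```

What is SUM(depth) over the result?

Base: id=3 (music) at depth 0.
Iteration 1: rows with parent_id in {3} -> proj (id 11, depth 1), media (id 12, depth 1).
Iteration 2: rows with parent_id in {11,12} -> home (id 13, depth 2), alice (id 14, depth 2).
Iteration 3: no rows with parent_id in {13,14}; recursion stops.
SUM(depth) = 0 + 1 + 1 + 2 + 2 = 6.

6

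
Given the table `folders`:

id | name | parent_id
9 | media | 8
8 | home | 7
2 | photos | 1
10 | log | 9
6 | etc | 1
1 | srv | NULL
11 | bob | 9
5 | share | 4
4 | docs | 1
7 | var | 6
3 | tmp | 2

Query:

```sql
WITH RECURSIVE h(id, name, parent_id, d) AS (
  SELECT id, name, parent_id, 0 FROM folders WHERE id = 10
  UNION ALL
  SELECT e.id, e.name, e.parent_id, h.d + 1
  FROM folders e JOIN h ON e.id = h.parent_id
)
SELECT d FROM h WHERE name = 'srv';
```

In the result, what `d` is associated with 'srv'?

5

Base: id=10 (log), parent_id=9, d 0.
Iteration 1: join on id=9 -> media (id 9, parent_id=8, d 1).
Iteration 2: join on id=8 -> home (id 8, parent_id=7, d 2).
Iteration 3: join on id=7 -> var (id 7, parent_id=6, d 3).
Iteration 4: join on id=6 -> etc (id 6, parent_id=1, d 4).
Iteration 5: join on id=1 -> srv (id 1, parent_id=NULL, d 5).
Iteration 6: parent_id is NULL; no match; recursion stops.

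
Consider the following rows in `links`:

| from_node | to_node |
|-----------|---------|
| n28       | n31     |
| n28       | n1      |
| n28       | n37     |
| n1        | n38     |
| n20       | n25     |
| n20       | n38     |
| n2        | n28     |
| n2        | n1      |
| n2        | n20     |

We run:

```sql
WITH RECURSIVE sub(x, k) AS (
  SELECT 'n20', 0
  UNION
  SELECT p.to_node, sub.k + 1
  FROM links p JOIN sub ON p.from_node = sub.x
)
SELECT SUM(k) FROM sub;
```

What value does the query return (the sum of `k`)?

2

Base: (n20, k=0).
Iteration 1: edges from {n20} -> (n25, k=1), (n38, k=1).
Iteration 2: no outgoing edges from {n25,n38}; recursion stops.
SUM(k) = 0 + 1 + 1 = 2.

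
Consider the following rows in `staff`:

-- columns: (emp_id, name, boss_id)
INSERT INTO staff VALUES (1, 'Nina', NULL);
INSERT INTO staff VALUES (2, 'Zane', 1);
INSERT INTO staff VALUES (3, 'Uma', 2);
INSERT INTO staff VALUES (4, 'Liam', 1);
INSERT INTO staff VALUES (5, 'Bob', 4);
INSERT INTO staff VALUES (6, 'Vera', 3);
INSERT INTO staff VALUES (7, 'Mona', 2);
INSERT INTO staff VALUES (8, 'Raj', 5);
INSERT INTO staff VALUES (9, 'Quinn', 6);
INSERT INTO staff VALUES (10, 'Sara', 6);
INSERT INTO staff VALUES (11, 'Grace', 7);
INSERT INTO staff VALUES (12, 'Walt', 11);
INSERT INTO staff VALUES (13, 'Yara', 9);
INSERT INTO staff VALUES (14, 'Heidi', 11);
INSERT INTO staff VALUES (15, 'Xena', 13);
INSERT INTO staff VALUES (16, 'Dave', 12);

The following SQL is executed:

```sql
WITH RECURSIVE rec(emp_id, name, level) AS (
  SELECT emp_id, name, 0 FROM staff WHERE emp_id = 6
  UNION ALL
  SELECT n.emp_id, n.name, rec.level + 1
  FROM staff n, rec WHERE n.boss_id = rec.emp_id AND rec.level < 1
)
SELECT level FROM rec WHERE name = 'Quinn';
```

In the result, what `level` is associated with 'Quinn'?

1

Base: emp_id=6 (Vera) at level 0.
Iteration 1: rows with boss_id in {6} -> Quinn (id 9, level 1), Sara (id 10, level 1).
Iteration 2: level < 1 fails for all current rows; recursion stops.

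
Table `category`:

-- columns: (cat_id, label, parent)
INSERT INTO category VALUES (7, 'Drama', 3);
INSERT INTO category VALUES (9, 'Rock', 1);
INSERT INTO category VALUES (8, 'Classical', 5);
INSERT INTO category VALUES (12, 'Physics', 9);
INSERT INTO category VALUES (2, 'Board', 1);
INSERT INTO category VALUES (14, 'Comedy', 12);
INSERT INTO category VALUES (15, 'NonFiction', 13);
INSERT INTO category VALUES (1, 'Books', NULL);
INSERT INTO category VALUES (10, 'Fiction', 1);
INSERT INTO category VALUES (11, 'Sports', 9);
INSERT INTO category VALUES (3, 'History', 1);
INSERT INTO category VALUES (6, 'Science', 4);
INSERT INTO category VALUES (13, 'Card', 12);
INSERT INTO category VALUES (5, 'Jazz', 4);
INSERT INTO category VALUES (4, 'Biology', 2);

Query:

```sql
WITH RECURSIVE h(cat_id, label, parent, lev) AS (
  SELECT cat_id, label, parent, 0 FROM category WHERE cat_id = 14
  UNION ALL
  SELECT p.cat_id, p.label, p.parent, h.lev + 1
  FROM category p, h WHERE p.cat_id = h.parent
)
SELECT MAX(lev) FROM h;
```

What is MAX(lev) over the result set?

Base: cat_id=14 (Comedy), parent=12, lev 0.
Iteration 1: join on cat_id=12 -> Physics (id 12, parent=9, lev 1).
Iteration 2: join on cat_id=9 -> Rock (id 9, parent=1, lev 2).
Iteration 3: join on cat_id=1 -> Books (id 1, parent=NULL, lev 3).
Iteration 4: parent is NULL; no match; recursion stops.
lev values: 0, 1, 2, 3; the maximum is 3.

3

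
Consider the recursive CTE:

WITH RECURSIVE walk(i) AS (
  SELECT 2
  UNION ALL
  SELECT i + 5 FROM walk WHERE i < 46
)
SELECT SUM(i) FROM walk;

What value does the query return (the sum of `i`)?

245

Base: i=2.
Iteration 1: 2 < 46 holds -> i = 2 + 5 = 7.
Iteration 2: 7 < 46 holds -> i = 7 + 5 = 12.
Iteration 3: 12 < 46 holds -> i = 12 + 5 = 17.
Iteration 4: 17 < 46 holds -> i = 17 + 5 = 22.
Iteration 5: 22 < 46 holds -> i = 22 + 5 = 27.
Iteration 6: 27 < 46 holds -> i = 27 + 5 = 32.
Iteration 7: 32 < 46 holds -> i = 32 + 5 = 37.
Iteration 8: 37 < 46 holds -> i = 37 + 5 = 42.
Iteration 9: 42 < 46 holds -> i = 42 + 5 = 47.
Iteration 10: 47 < 46 fails; recursion stops.
SUM(i) = 2 + 7 + 12 + 17 + 22 + 27 + 32 + 37 + 42 + 47 = 245.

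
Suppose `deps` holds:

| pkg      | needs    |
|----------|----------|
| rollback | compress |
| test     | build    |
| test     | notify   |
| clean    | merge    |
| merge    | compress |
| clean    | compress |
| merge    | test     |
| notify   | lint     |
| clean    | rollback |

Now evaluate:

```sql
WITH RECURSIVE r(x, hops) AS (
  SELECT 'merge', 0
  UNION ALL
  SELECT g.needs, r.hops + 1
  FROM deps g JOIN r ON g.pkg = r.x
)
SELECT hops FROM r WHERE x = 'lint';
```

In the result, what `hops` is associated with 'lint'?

3

Base: (merge, hops=0).
Iteration 1: edges from {merge} -> (compress, hops=1), (test, hops=1).
Iteration 2: edges from {compress,test} -> (build, hops=2), (notify, hops=2).
Iteration 3: edges from {build,notify} -> (lint, hops=3).
Iteration 4: no outgoing edges from {lint}; recursion stops.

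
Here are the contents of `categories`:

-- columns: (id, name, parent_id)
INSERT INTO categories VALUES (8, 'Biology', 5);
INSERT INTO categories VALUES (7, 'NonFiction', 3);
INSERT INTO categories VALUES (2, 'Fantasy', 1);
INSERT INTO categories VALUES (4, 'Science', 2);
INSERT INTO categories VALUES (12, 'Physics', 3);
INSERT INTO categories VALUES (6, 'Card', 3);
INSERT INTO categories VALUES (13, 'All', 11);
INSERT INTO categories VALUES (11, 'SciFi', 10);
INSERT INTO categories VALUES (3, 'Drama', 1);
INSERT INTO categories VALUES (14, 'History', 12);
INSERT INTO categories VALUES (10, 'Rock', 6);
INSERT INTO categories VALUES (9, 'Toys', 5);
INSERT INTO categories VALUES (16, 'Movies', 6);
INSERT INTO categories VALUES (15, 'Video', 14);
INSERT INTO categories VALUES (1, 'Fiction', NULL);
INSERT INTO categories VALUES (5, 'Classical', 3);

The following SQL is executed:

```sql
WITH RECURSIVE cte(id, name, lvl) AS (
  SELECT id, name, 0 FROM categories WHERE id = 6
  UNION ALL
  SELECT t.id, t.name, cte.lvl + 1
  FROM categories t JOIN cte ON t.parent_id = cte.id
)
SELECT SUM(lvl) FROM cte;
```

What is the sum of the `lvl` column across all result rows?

7

Base: id=6 (Card) at lvl 0.
Iteration 1: rows with parent_id in {6} -> Rock (id 10, lvl 1), Movies (id 16, lvl 1).
Iteration 2: rows with parent_id in {10,16} -> SciFi (id 11, lvl 2).
Iteration 3: rows with parent_id in {11} -> All (id 13, lvl 3).
Iteration 4: no rows with parent_id in {13}; recursion stops.
SUM(lvl) = 0 + 1 + 1 + 2 + 3 = 7.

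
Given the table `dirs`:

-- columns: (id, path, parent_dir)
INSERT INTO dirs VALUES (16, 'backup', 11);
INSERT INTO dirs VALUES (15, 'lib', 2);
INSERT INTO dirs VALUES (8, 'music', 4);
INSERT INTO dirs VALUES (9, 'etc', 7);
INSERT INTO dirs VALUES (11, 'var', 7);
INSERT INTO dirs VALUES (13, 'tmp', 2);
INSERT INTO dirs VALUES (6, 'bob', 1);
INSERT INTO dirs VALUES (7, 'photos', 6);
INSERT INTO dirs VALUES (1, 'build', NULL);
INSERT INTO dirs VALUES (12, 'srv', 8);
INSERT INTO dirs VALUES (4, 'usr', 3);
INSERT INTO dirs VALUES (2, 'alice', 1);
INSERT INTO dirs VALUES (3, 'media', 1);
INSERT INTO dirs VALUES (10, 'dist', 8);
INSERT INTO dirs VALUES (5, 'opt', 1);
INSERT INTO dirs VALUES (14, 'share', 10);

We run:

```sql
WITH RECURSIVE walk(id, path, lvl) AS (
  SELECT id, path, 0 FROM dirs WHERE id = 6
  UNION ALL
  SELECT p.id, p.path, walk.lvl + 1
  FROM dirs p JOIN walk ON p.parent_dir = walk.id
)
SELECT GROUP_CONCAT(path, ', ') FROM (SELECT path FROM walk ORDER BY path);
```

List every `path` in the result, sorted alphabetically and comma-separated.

backup, bob, etc, photos, var

Base: id=6 (bob) at lvl 0.
Iteration 1: rows with parent_dir in {6} -> photos (id 7, lvl 1).
Iteration 2: rows with parent_dir in {7} -> etc (id 9, lvl 2), var (id 11, lvl 2).
Iteration 3: rows with parent_dir in {9,11} -> backup (id 16, lvl 3).
Iteration 4: no rows with parent_dir in {16}; recursion stops.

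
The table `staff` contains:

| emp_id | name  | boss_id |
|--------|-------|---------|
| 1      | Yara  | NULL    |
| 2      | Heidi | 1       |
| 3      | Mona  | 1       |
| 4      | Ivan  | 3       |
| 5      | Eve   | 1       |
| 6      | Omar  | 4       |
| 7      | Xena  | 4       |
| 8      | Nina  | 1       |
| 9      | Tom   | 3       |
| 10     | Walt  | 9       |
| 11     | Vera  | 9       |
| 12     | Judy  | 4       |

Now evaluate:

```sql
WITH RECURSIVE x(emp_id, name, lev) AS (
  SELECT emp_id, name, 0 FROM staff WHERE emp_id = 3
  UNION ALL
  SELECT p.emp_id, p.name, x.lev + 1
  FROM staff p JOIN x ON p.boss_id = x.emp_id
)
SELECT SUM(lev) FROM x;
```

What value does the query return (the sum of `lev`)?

12

Base: emp_id=3 (Mona) at lev 0.
Iteration 1: rows with boss_id in {3} -> Ivan (id 4, lev 1), Tom (id 9, lev 1).
Iteration 2: rows with boss_id in {4,9} -> Omar (id 6, lev 2), Xena (id 7, lev 2), Walt (id 10, lev 2), Vera (id 11, lev 2), Judy (id 12, lev 2).
Iteration 3: no rows with boss_id in {6,7,10,11,12}; recursion stops.
SUM(lev) = 0 + 1 + 1 + 2 + 2 + 2 + 2 + 2 = 12.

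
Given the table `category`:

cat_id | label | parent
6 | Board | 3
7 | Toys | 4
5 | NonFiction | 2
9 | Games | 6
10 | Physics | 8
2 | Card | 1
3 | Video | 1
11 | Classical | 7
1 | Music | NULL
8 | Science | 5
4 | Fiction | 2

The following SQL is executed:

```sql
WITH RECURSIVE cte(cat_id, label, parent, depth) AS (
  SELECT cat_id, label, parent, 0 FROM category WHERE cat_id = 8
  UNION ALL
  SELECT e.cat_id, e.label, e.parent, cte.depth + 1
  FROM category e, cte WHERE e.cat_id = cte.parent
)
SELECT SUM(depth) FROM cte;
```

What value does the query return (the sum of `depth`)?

6

Base: cat_id=8 (Science), parent=5, depth 0.
Iteration 1: join on cat_id=5 -> NonFiction (id 5, parent=2, depth 1).
Iteration 2: join on cat_id=2 -> Card (id 2, parent=1, depth 2).
Iteration 3: join on cat_id=1 -> Music (id 1, parent=NULL, depth 3).
Iteration 4: parent is NULL; no match; recursion stops.
SUM(depth) = 0 + 1 + 2 + 3 = 6.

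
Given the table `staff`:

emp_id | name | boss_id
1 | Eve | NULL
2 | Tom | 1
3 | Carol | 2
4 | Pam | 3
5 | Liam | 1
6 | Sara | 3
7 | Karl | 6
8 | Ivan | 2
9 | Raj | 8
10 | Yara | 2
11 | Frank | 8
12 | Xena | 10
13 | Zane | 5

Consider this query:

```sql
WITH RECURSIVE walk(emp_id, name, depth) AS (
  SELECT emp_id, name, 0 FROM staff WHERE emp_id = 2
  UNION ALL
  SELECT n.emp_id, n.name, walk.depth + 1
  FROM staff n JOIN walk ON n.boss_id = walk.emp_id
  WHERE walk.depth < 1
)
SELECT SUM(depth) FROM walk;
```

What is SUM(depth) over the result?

3

Base: emp_id=2 (Tom) at depth 0.
Iteration 1: rows with boss_id in {2} -> Carol (id 3, depth 1), Ivan (id 8, depth 1), Yara (id 10, depth 1).
Iteration 2: depth < 1 fails for all current rows; recursion stops.
SUM(depth) = 0 + 1 + 1 + 1 = 3.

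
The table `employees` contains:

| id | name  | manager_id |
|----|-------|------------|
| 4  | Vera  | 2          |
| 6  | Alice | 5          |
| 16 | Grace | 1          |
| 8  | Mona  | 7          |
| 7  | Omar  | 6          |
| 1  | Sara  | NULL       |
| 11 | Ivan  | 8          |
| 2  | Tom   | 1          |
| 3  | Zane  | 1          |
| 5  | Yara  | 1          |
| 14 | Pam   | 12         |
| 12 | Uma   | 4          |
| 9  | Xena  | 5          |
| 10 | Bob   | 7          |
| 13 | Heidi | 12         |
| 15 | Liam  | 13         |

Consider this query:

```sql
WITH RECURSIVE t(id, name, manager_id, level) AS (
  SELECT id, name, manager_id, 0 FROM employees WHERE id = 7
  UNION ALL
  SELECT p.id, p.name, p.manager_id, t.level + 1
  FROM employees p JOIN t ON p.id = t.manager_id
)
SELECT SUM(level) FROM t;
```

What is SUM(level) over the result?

6

Base: id=7 (Omar), manager_id=6, level 0.
Iteration 1: join on id=6 -> Alice (id 6, manager_id=5, level 1).
Iteration 2: join on id=5 -> Yara (id 5, manager_id=1, level 2).
Iteration 3: join on id=1 -> Sara (id 1, manager_id=NULL, level 3).
Iteration 4: manager_id is NULL; no match; recursion stops.
SUM(level) = 0 + 1 + 2 + 3 = 6.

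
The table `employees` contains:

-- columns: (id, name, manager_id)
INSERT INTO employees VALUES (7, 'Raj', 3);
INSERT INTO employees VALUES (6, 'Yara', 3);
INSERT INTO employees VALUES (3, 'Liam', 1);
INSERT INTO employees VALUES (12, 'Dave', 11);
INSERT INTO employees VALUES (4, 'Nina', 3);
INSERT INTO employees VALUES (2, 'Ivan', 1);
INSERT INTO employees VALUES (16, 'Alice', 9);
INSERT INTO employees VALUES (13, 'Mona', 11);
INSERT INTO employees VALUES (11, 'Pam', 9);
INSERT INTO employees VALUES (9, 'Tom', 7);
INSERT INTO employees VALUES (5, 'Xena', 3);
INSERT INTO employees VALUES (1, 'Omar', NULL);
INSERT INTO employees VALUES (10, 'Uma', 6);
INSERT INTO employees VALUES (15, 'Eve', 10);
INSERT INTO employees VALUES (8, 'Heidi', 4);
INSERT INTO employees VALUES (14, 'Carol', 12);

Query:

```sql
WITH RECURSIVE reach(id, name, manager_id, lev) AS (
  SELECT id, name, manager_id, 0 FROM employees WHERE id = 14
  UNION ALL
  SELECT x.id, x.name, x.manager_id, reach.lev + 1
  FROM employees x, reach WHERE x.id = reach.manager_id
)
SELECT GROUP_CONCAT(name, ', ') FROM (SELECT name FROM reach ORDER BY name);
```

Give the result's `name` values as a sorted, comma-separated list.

Carol, Dave, Liam, Omar, Pam, Raj, Tom

Base: id=14 (Carol), manager_id=12, lev 0.
Iteration 1: join on id=12 -> Dave (id 12, manager_id=11, lev 1).
Iteration 2: join on id=11 -> Pam (id 11, manager_id=9, lev 2).
Iteration 3: join on id=9 -> Tom (id 9, manager_id=7, lev 3).
Iteration 4: join on id=7 -> Raj (id 7, manager_id=3, lev 4).
Iteration 5: join on id=3 -> Liam (id 3, manager_id=1, lev 5).
Iteration 6: join on id=1 -> Omar (id 1, manager_id=NULL, lev 6).
Iteration 7: manager_id is NULL; no match; recursion stops.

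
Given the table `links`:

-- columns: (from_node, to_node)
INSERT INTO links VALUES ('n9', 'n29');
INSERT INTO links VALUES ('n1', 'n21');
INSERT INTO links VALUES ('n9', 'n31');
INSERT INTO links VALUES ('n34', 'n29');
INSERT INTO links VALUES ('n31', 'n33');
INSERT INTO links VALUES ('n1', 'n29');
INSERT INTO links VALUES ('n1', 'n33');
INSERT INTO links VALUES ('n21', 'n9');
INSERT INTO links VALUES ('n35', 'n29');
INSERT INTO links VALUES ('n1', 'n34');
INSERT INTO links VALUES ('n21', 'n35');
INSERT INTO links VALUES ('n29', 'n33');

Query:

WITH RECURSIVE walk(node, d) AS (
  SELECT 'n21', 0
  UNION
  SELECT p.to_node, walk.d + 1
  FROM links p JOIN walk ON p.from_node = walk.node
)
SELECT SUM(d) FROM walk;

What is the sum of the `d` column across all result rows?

Base: (n21, d=0).
Iteration 1: edges from {n21} -> (n35, d=1), (n9, d=1).
Iteration 2: edges from {n35,n9} -> (n29, d=2), (n31, d=2). [UNION drops 1 duplicate row(s)]
Iteration 3: edges from {n29,n31} -> (n33, d=3). [UNION drops 1 duplicate row(s)]
Iteration 4: no outgoing edges from {n33}; recursion stops.
SUM(d) = 0 + 1 + 1 + 2 + 2 + 3 = 9.

9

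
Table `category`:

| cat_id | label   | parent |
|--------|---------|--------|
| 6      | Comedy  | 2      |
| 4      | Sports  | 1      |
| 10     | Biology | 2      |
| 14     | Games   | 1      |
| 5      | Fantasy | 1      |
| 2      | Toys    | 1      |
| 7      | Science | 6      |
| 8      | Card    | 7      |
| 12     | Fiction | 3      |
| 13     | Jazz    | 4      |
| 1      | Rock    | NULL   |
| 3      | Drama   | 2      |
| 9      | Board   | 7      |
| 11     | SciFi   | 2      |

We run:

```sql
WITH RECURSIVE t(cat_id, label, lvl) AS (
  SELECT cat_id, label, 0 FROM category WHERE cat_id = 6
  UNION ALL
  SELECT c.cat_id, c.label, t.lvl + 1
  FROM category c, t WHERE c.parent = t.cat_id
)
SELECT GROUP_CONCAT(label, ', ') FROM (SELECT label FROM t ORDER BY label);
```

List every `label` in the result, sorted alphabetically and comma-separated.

Base: cat_id=6 (Comedy) at lvl 0.
Iteration 1: rows with parent in {6} -> Science (id 7, lvl 1).
Iteration 2: rows with parent in {7} -> Card (id 8, lvl 2), Board (id 9, lvl 2).
Iteration 3: no rows with parent in {8,9}; recursion stops.

Board, Card, Comedy, Science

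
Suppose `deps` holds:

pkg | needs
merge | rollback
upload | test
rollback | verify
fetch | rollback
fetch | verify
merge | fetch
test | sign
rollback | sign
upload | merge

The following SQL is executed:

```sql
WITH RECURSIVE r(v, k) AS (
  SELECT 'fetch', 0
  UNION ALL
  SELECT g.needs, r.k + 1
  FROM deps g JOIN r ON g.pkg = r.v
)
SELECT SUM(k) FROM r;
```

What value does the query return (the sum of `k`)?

Base: (fetch, k=0).
Iteration 1: edges from {fetch} -> (rollback, k=1), (verify, k=1).
Iteration 2: edges from {rollback,verify} -> (sign, k=2), (verify, k=2).
Iteration 3: no outgoing edges from {sign,verify}; recursion stops.
SUM(k) = 0 + 1 + 1 + 2 + 2 = 6.

6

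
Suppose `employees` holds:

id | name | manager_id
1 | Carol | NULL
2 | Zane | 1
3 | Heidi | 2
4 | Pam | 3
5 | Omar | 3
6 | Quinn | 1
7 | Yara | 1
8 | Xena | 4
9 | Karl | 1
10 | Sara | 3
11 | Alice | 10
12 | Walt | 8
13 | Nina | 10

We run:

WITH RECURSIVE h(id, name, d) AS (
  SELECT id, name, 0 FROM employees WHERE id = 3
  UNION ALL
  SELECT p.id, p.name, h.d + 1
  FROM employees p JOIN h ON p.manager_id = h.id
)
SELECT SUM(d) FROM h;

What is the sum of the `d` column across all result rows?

12

Base: id=3 (Heidi) at d 0.
Iteration 1: rows with manager_id in {3} -> Pam (id 4, d 1), Omar (id 5, d 1), Sara (id 10, d 1).
Iteration 2: rows with manager_id in {4,5,10} -> Xena (id 8, d 2), Alice (id 11, d 2), Nina (id 13, d 2).
Iteration 3: rows with manager_id in {8,11,13} -> Walt (id 12, d 3).
Iteration 4: no rows with manager_id in {12}; recursion stops.
SUM(d) = 0 + 1 + 1 + 1 + 2 + 2 + 2 + 3 = 12.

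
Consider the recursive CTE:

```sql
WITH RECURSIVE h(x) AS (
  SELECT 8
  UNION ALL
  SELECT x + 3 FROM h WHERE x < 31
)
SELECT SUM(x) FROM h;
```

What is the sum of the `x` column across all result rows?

180

Base: x=8.
Iteration 1: 8 < 31 holds -> x = 8 + 3 = 11.
Iteration 2: 11 < 31 holds -> x = 11 + 3 = 14.
Iteration 3: 14 < 31 holds -> x = 14 + 3 = 17.
Iteration 4: 17 < 31 holds -> x = 17 + 3 = 20.
Iteration 5: 20 < 31 holds -> x = 20 + 3 = 23.
Iteration 6: 23 < 31 holds -> x = 23 + 3 = 26.
Iteration 7: 26 < 31 holds -> x = 26 + 3 = 29.
Iteration 8: 29 < 31 holds -> x = 29 + 3 = 32.
Iteration 9: 32 < 31 fails; recursion stops.
SUM(x) = 8 + 11 + 14 + 17 + 20 + 23 + 26 + 29 + 32 = 180.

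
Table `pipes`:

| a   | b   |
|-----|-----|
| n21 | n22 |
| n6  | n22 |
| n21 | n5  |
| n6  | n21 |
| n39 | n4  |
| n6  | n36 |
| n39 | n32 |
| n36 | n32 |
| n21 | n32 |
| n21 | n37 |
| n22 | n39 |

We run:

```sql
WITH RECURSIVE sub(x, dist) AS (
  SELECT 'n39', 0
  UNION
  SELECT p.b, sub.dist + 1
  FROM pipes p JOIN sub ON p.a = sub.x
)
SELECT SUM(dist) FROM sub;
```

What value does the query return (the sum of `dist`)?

2

Base: (n39, dist=0).
Iteration 1: edges from {n39} -> (n32, dist=1), (n4, dist=1).
Iteration 2: no outgoing edges from {n32,n4}; recursion stops.
SUM(dist) = 0 + 1 + 1 = 2.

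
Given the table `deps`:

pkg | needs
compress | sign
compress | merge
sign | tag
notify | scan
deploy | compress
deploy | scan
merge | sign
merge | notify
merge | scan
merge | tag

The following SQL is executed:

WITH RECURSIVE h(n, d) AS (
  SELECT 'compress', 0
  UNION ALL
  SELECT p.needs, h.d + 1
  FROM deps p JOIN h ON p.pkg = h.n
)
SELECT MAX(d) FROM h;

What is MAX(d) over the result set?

3

Base: (compress, d=0).
Iteration 1: edges from {compress} -> (merge, d=1), (sign, d=1).
Iteration 2: edges from {merge,sign} -> (notify, d=2), (scan, d=2), (sign, d=2), (tag, d=2) x2. [UNION ALL keeps all 5 new rows, including repeats]
Iteration 3: edges from {notify,scan,sign,tag} -> (scan, d=3), (tag, d=3).
Iteration 4: no outgoing edges from {scan,tag}; recursion stops.
d values: 0, 1, 1, 2, 2, 2, 2, 2, 3, 3; the maximum is 3.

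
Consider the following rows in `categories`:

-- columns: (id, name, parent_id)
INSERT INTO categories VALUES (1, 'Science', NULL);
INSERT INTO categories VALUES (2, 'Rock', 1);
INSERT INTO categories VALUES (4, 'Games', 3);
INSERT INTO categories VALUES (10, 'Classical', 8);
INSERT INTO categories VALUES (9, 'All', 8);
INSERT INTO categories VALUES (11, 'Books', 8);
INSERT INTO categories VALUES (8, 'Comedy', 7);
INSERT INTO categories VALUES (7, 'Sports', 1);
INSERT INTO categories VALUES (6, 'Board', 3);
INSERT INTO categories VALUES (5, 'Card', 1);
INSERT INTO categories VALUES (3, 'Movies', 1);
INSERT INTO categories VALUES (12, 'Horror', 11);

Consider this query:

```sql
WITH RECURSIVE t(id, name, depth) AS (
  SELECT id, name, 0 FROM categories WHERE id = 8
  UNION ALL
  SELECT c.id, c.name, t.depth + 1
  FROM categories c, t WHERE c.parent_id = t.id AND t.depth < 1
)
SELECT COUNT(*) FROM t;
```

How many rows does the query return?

4

Base: id=8 (Comedy) at depth 0.
Iteration 1: rows with parent_id in {8} -> All (id 9, depth 1), Classical (id 10, depth 1), Books (id 11, depth 1).
Iteration 2: depth < 1 fails for all current rows; recursion stops.
Total rows emitted: 4.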